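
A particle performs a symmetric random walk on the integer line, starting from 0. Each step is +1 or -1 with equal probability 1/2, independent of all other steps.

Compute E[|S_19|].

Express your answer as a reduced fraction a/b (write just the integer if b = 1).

S_19 takes values m ≡ 1 (mod 2) with |m| ≤ 19; P(S_19=m) = C(19,(19+m)/2)/2^19.
Total paths: 2^19 = 524288
Distribution: P(S=-19)=1/524288, P(S=-17)=19/524288, P(S=-15)=171/524288, P(S=-13)=969/524288, P(S=-11)=3876/524288, P(S=-9)=11628/524288, P(S=-7)=27132/524288, P(S=-5)=50388/524288, P(S=-3)=75582/524288, P(S=-1)=92378/524288, P(S=1)=92378/524288, P(S=3)=75582/524288, P(S=5)=50388/524288, P(S=7)=27132/524288, P(S=9)=11628/524288, P(S=11)=3876/524288, P(S=13)=969/524288, P(S=15)=171/524288, P(S=17)=19/524288, P(S=19)=1/524288
E[|S_19|] = Σ_m |m|·P(S_19=m) = 1847560/524288 = 230945/65536

Answer: 230945/65536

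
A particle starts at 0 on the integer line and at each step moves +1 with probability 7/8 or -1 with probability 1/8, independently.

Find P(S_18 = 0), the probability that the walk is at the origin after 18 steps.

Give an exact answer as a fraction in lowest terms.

Answer: 490498093085/4503599627370496

Derivation:
To be at 0 after 18 steps: need exactly 9 steps of +1 and 9 of -1.
Number of such sequences: C(18,9) = 48620
Each has probability (7/8)^9 · (1/8)^9 = 40353607/18014398509481984
P = 48620 · 40353607/18014398509481984 = 490498093085/4503599627370496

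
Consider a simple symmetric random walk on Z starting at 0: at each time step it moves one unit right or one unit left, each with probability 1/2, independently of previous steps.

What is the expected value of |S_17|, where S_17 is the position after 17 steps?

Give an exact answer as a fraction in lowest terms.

Answer: 109395/32768

Derivation:
S_17 takes values m ≡ 1 (mod 2) with |m| ≤ 17; P(S_17=m) = C(17,(17+m)/2)/2^17.
Total paths: 2^17 = 131072
Distribution: P(S=-17)=1/131072, P(S=-15)=17/131072, P(S=-13)=136/131072, P(S=-11)=680/131072, P(S=-9)=2380/131072, P(S=-7)=6188/131072, P(S=-5)=12376/131072, P(S=-3)=19448/131072, P(S=-1)=24310/131072, P(S=1)=24310/131072, P(S=3)=19448/131072, P(S=5)=12376/131072, P(S=7)=6188/131072, P(S=9)=2380/131072, P(S=11)=680/131072, P(S=13)=136/131072, P(S=15)=17/131072, P(S=17)=1/131072
E[|S_17|] = Σ_m |m|·P(S_17=m) = 437580/131072 = 109395/32768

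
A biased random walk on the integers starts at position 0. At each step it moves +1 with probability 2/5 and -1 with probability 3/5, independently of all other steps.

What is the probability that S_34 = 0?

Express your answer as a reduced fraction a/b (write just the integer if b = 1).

Answer: 7900031552811535171584/116415321826934814453125

Derivation:
To be at 0 after 34 steps: need exactly 17 steps of +1 and 17 of -1.
Number of such sequences: C(34,17) = 2333606220
Each has probability (2/5)^17 · (3/5)^17 = 16926659444736/582076609134674072265625
P = 2333606220 · 16926659444736/582076609134674072265625 = 7900031552811535171584/116415321826934814453125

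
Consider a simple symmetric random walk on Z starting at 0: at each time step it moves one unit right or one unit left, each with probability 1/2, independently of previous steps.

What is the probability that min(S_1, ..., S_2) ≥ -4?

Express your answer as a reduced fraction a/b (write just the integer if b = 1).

Answer: 1

Derivation:
Let f(t,s) = #length-t paths at position s with S_1..S_t all ≥ -4.
f(t,s) = f(t-1,s-1) + f(t-1,s+1) for s ≥ -4; f(t,s) = 0 for s < -4.
t=0: f(0,0)=1
t=1: f(1,-1)=1 f(1,1)=1
t=2: f(2,-2)=1 f(2,0)=2 f(2,2)=1
Σ_s f(2,s) = 4
P = 4/4 = 1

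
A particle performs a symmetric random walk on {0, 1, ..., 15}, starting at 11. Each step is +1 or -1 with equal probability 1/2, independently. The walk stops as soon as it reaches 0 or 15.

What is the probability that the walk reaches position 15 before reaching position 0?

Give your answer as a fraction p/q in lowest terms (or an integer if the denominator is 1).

Answer: 11/15

Derivation:
Symmetric walk (p = 1/2): the harmonic-function argument gives P(hit 15 before 0 | start at 11) = a/N.
P = 11/15 = 11/15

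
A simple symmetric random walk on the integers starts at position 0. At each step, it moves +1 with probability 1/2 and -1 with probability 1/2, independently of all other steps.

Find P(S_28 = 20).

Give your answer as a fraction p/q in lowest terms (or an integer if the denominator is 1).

To reach position 20 after 28 steps: need 24 steps of +1 and 4 of -1.
Favorable paths: C(28,24) = 20475
Total paths: 2^28 = 268435456
P = 20475/268435456 = 20475/268435456

Answer: 20475/268435456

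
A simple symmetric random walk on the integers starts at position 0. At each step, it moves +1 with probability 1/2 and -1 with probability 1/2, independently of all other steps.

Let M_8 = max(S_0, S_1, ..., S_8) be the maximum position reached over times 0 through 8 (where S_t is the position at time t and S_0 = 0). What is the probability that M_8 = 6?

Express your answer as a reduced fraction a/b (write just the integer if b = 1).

Answer: 1/32

Derivation:
Let M_8 = max(S_0,...,S_8). Use the reflection principle: for j ≥ 1, #{paths with M_8 ≥ j} = #{S_8 ≥ j} + #{S_8 ≥ j+1}.
By reflection, #{M_8 ≥ 6} = #{S_8 ≥ 6} + #{S_8 ≥ 7} = 9 + 1 = 10.
#{M_8 ≥ 7} = #{S_8 ≥ 7} + #{S_8 ≥ 8} = 1 + 1 = 2.
#{M_8 = 6} = 10 - 2 = 8.
P(M_8 = 6) = 8/256 = 1/32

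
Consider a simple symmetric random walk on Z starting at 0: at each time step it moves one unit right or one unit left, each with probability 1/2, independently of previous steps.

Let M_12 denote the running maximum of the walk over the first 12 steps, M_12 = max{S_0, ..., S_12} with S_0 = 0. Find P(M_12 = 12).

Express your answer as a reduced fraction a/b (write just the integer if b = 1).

Answer: 1/4096

Derivation:
Let M_12 = max(S_0,...,S_12). Use the reflection principle: for j ≥ 1, #{paths with M_12 ≥ j} = #{S_12 ≥ j} + #{S_12 ≥ j+1}.
By reflection, #{M_12 ≥ 12} = #{S_12 ≥ 12} + #{S_12 ≥ 13} = 1 + 0 = 1.
#{M_12 ≥ 13} = #{S_12 ≥ 13} + #{S_12 ≥ 14} = 0 + 0 = 0.
#{M_12 = 12} = 1 - 0 = 1.
P(M_12 = 12) = 1/4096 = 1/4096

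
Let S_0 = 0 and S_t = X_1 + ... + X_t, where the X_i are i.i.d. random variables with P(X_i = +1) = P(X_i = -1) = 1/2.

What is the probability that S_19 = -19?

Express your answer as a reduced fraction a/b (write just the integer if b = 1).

To reach position -19 after 19 steps: need 0 steps of +1 and 19 of -1.
Favorable paths: C(19,0) = 1
Total paths: 2^19 = 524288
P = 1/524288 = 1/524288

Answer: 1/524288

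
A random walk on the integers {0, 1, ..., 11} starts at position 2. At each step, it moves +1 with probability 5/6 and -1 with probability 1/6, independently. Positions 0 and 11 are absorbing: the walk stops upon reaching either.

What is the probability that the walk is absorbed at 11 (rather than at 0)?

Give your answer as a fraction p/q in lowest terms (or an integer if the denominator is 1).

Biased walk: p = 5/6, q = 1/6, r = q/p = 1/5
Gambler's ruin: P(hit 11 before 0 | start at 2) = (1 - r^a)/(1 - r^N)
r^2 = 1/25; r^11 = 1/48828125
P = (1 - 1/25) / (1 - 1/48828125) = 24/25 / 48828124/48828125 = 11718750/12207031

Answer: 11718750/12207031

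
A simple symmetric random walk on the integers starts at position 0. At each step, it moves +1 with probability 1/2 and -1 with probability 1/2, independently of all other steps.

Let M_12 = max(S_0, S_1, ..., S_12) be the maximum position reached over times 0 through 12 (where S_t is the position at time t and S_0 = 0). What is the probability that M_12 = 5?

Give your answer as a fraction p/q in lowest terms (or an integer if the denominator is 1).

Let M_12 = max(S_0,...,S_12). Use the reflection principle: for j ≥ 1, #{paths with M_12 ≥ j} = #{S_12 ≥ j} + #{S_12 ≥ j+1}.
By reflection, #{M_12 ≥ 5} = #{S_12 ≥ 5} + #{S_12 ≥ 6} = 299 + 299 = 598.
#{M_12 ≥ 6} = #{S_12 ≥ 6} + #{S_12 ≥ 7} = 299 + 79 = 378.
#{M_12 = 5} = 598 - 378 = 220.
P(M_12 = 5) = 220/4096 = 55/1024

Answer: 55/1024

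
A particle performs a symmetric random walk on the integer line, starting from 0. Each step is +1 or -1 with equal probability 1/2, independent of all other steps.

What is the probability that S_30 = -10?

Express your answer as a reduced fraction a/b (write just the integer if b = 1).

Answer: 30045015/1073741824

Derivation:
To reach position -10 after 30 steps: need 10 steps of +1 and 20 of -1.
Favorable paths: C(30,10) = 30045015
Total paths: 2^30 = 1073741824
P = 30045015/1073741824 = 30045015/1073741824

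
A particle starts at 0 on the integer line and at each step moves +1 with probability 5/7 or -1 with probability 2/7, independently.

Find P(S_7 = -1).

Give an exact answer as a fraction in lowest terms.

To reach position -1 after 7 steps: need 3 steps of +1 and 4 steps of -1.
Number of such sequences: C(7,3) = 35
Each has probability (5/7)^3 · (2/7)^4 = 2000/823543
P = 35 · 2000/823543 = 10000/117649

Answer: 10000/117649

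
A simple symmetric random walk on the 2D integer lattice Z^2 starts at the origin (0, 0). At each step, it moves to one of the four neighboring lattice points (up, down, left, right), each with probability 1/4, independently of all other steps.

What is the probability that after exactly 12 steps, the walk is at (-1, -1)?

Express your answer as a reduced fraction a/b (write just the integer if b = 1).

Answer: 22869/524288

Derivation:
Let h be the number of horizontal steps (so 12-h are vertical). To end at (-1,-1) need (h-1)/2 right-steps and ((12-h)-1)/2 up-steps.
Sum over h with 1 ≤ h ≤ 11, h ≡ 1 (mod 2), 12-h ≡ 1 (mod 2):
h=1: C(12,1)·C(1,0)·C(11,5) = 12·1·462 = 5544
h=3: C(12,3)·C(3,1)·C(9,4) = 220·3·126 = 83160
h=5: C(12,5)·C(5,2)·C(7,3) = 792·10·35 = 277200
h=7: C(12,7)·C(7,3)·C(5,2) = 792·35·10 = 277200
h=9: C(12,9)·C(9,4)·C(3,1) = 220·126·3 = 83160
h=11: C(12,11)·C(11,5)·C(1,0) = 12·462·1 = 5544
Total favorable: 731808
Total paths: 4^12 = 16777216
P = 731808/16777216 = 22869/524288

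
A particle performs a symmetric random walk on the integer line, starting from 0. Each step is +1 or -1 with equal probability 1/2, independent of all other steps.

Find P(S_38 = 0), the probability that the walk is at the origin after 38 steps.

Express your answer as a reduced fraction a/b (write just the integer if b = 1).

Answer: 4418157975/34359738368

Derivation:
To return to 0 after 38 steps: need exactly 19 steps of +1 and 19 of -1.
Favorable paths: C(38,19) = 35345263800
Total paths: 2^38 = 274877906944
P = 35345263800/274877906944 = 4418157975/34359738368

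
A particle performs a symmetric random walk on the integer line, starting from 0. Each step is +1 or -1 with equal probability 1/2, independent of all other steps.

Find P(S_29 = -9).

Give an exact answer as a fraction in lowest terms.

Answer: 10015005/268435456

Derivation:
To reach position -9 after 29 steps: need 10 steps of +1 and 19 of -1.
Favorable paths: C(29,10) = 20030010
Total paths: 2^29 = 536870912
P = 20030010/536870912 = 10015005/268435456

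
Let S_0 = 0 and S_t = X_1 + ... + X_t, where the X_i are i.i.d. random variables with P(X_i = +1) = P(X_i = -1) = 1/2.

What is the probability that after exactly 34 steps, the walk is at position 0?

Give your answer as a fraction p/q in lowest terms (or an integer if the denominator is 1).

To return to 0 after 34 steps: need exactly 17 steps of +1 and 17 of -1.
Favorable paths: C(34,17) = 2333606220
Total paths: 2^34 = 17179869184
P = 2333606220/17179869184 = 583401555/4294967296

Answer: 583401555/4294967296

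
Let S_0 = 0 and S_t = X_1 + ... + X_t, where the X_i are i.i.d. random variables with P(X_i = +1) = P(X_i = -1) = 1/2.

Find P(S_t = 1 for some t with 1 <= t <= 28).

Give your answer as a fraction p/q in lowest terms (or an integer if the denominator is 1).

Count via complement. Let g(t,s) = #length-t paths at position s with S_1..S_t all ≠ 1.
g(t,s) = g(t-1,s-1) + g(t-1,s+1) for s ≠ 1; g(t,1) = 0.
t=0: g(0,0)=1
t=1: g(1,-1)=1
t=2: g(2,-2)=1 g(2,0)=1
t=3: g(3,-3)=1 g(3,-1)=2
t=4: g(4,-4)=1 g(4,-2)=3 g(4,0)=2
t=5: g(5,-5)=1 g(5,-3)=4 g(5,-1)=5
t=6: g(6,-6)=1 g(6,-4)=5 g(6,-2)=9 g(6,0)=5
t=7: g(7,-7)=1 g(7,-5)=6 g(7,-3)=14 g(7,-1)=14
t=8: g(8,-8)=1 g(8,-6)=7 g(8,-4)=20 g(8,-2)=28 g(8,0)=14
t=9: g(9,-9)=1 g(9,-7)=8 g(9,-5)=27 g(9,-3)=48 g(9,-1)=42
t=10: g(10,-10)=1 g(10,-8)=9 g(10,-6)=35 g(10,-4)=75 g(10,-2)=90 g(10,0)=42
t=11: g(11,-11)=1 g(11,-9)=10 g(11,-7)=44 g(11,-5)=110 g(11,-3)=165 g(11,-1)=132
t=12: g(12,-12)=1 g(12,-10)=11 g(12,-8)=54 g(12,-6)=154 g(12,-4)=275 g(12,-2)=297 g(12,0)=132
t=13: g(13,-13)=1 g(13,-11)=12 g(13,-9)=65 g(13,-7)=208 g(13,-5)=429 g(13,-3)=572 g(13,-1)=429
t=14: g(14,-14)=1 g(14,-12)=13 g(14,-10)=77 g(14,-8)=273 g(14,-6)=637 g(14,-4)=1001 g(14,-2)=1001 g(14,0)=429
t=15: g(15,-15)=1 g(15,-13)=14 g(15,-11)=90 g(15,-9)=350 g(15,-7)=910 g(15,-5)=1638 g(15,-3)=2002 g(15,-1)=1430
t=16: g(16,-16)=1 g(16,-14)=15 g(16,-12)=104 g(16,-10)=440 g(16,-8)=1260 g(16,-6)=2548 g(16,-4)=3640 g(16,-2)=3432 g(16,0)=1430
t=17: g(17,-17)=1 g(17,-15)=16 g(17,-13)=119 g(17,-11)=544 g(17,-9)=1700 g(17,-7)=3808 g(17,-5)=6188 g(17,-3)=7072 g(17,-1)=4862
t=18: g(18,-18)=1 g(18,-16)=17 g(18,-14)=135 g(18,-12)=663 g(18,-10)=2244 g(18,-8)=5508 g(18,-6)=9996 g(18,-4)=13260 g(18,-2)=11934 g(18,0)=4862
t=19: g(19,-19)=1 g(19,-17)=18 g(19,-15)=152 g(19,-13)=798 g(19,-11)=2907 g(19,-9)=7752 g(19,-7)=15504 g(19,-5)=23256 g(19,-3)=25194 g(19,-1)=16796
t=20: g(20,-20)=1 g(20,-18)=19 g(20,-16)=170 g(20,-14)=950 g(20,-12)=3705 g(20,-10)=10659 g(20,-8)=23256 g(20,-6)=38760 g(20,-4)=48450 g(20,-2)=41990 g(20,0)=16796
t=21: g(21,-21)=1 g(21,-19)=20 g(21,-17)=189 g(21,-15)=1120 g(21,-13)=4655 g(21,-11)=14364 g(21,-9)=33915 g(21,-7)=62016 g(21,-5)=87210 g(21,-3)=90440 g(21,-1)=58786
t=22: g(22,-22)=1 g(22,-20)=21 g(22,-18)=209 g(22,-16)=1309 g(22,-14)=5775 g(22,-12)=19019 g(22,-10)=48279 g(22,-8)=95931 g(22,-6)=149226 g(22,-4)=177650 g(22,-2)=149226 g(22,0)=58786
t=23: g(23,-23)=1 g(23,-21)=22 g(23,-19)=230 g(23,-17)=1518 g(23,-15)=7084 g(23,-13)=24794 g(23,-11)=67298 g(23,-9)=144210 g(23,-7)=245157 g(23,-5)=326876 g(23,-3)=326876 g(23,-1)=208012
t=24: g(24,-24)=1 g(24,-22)=23 g(24,-20)=252 g(24,-18)=1748 g(24,-16)=8602 g(24,-14)=31878 g(24,-12)=92092 g(24,-10)=211508 g(24,-8)=389367 g(24,-6)=572033 g(24,-4)=653752 g(24,-2)=534888 g(24,0)=208012
t=25: g(25,-25)=1 g(25,-23)=24 g(25,-21)=275 g(25,-19)=2000 g(25,-17)=10350 g(25,-15)=40480 g(25,-13)=123970 g(25,-11)=303600 g(25,-9)=600875 g(25,-7)=961400 g(25,-5)=1225785 g(25,-3)=1188640 g(25,-1)=742900
t=26: g(26,-26)=1 g(26,-24)=25 g(26,-22)=299 g(26,-20)=2275 g(26,-18)=12350 g(26,-16)=50830 g(26,-14)=164450 g(26,-12)=427570 g(26,-10)=904475 g(26,-8)=1562275 g(26,-6)=2187185 g(26,-4)=2414425 g(26,-2)=1931540 g(26,0)=742900
t=27: g(27,-27)=1 g(27,-25)=26 g(27,-23)=324 g(27,-21)=2574 g(27,-19)=14625 g(27,-17)=63180 g(27,-15)=215280 g(27,-13)=592020 g(27,-11)=1332045 g(27,-9)=2466750 g(27,-7)=3749460 g(27,-5)=4601610 g(27,-3)=4345965 g(27,-1)=2674440
t=28: g(28,-28)=1 g(28,-26)=27 g(28,-24)=350 g(28,-22)=2898 g(28,-20)=17199 g(28,-18)=77805 g(28,-16)=278460 g(28,-14)=807300 g(28,-12)=1924065 g(28,-10)=3798795 g(28,-8)=6216210 g(28,-6)=8351070 g(28,-4)=8947575 g(28,-2)=7020405 g(28,0)=2674440
Paths never hitting 1: Σ_s g(28,s) = 40116600
Paths hitting 1: 2^28 - 40116600 = 228318856
P = 228318856/268435456 = 28539857/33554432

Answer: 28539857/33554432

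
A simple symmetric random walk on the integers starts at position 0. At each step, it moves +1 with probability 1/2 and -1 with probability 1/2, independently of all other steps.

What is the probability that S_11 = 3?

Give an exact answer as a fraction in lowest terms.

To reach position 3 after 11 steps: need 7 steps of +1 and 4 of -1.
Favorable paths: C(11,7) = 330
Total paths: 2^11 = 2048
P = 330/2048 = 165/1024

Answer: 165/1024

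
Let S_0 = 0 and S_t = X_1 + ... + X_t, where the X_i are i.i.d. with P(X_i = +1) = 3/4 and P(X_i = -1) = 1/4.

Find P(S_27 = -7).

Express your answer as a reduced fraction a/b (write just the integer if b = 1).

Answer: 498154192965/18014398509481984

Derivation:
To reach position -7 after 27 steps: need 10 steps of +1 and 17 steps of -1.
Number of such sequences: C(27,10) = 8436285
Each has probability (3/4)^10 · (1/4)^17 = 59049/18014398509481984
P = 8436285 · 59049/18014398509481984 = 498154192965/18014398509481984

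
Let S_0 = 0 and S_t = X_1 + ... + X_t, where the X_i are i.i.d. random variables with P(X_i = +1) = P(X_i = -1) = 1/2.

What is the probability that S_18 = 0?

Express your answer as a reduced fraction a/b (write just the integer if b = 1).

Answer: 12155/65536

Derivation:
To return to 0 after 18 steps: need exactly 9 steps of +1 and 9 of -1.
Favorable paths: C(18,9) = 48620
Total paths: 2^18 = 262144
P = 48620/262144 = 12155/65536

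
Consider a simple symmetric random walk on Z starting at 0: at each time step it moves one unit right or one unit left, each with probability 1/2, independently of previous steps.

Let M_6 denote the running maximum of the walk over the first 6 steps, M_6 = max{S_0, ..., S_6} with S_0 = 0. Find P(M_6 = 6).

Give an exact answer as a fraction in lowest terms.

Answer: 1/64

Derivation:
Let M_6 = max(S_0,...,S_6). Use the reflection principle: for j ≥ 1, #{paths with M_6 ≥ j} = #{S_6 ≥ j} + #{S_6 ≥ j+1}.
By reflection, #{M_6 ≥ 6} = #{S_6 ≥ 6} + #{S_6 ≥ 7} = 1 + 0 = 1.
#{M_6 ≥ 7} = #{S_6 ≥ 7} + #{S_6 ≥ 8} = 0 + 0 = 0.
#{M_6 = 6} = 1 - 0 = 1.
P(M_6 = 6) = 1/64 = 1/64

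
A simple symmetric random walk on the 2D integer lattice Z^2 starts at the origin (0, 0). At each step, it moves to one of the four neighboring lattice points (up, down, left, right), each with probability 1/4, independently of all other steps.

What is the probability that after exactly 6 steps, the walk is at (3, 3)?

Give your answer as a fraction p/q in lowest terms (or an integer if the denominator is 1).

Let h be the number of horizontal steps (so 6-h are vertical). To end at (3,3) need (h+3)/2 right-steps and ((6-h)+3)/2 up-steps.
Sum over h with 3 ≤ h ≤ 3, h ≡ 1 (mod 2), 6-h ≡ 1 (mod 2):
h=3: C(6,3)·C(3,3)·C(3,3) = 20·1·1 = 20
Total favorable: 20
Total paths: 4^6 = 4096
P = 20/4096 = 5/1024

Answer: 5/1024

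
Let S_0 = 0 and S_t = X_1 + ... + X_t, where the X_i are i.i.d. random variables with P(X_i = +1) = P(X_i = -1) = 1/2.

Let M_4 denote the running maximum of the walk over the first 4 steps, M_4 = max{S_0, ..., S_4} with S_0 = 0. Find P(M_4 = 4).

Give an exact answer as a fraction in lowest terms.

Let M_4 = max(S_0,...,S_4). Use the reflection principle: for j ≥ 1, #{paths with M_4 ≥ j} = #{S_4 ≥ j} + #{S_4 ≥ j+1}.
By reflection, #{M_4 ≥ 4} = #{S_4 ≥ 4} + #{S_4 ≥ 5} = 1 + 0 = 1.
#{M_4 ≥ 5} = #{S_4 ≥ 5} + #{S_4 ≥ 6} = 0 + 0 = 0.
#{M_4 = 4} = 1 - 0 = 1.
P(M_4 = 4) = 1/16 = 1/16

Answer: 1/16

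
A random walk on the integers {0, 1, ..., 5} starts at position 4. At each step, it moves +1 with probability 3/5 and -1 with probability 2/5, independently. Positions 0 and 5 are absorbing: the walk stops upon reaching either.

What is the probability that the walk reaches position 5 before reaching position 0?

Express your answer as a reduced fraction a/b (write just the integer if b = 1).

Answer: 195/211

Derivation:
Biased walk: p = 3/5, q = 2/5, r = q/p = 2/3
Gambler's ruin: P(hit 5 before 0 | start at 4) = (1 - r^a)/(1 - r^N)
r^4 = 16/81; r^5 = 32/243
P = (1 - 16/81) / (1 - 32/243) = 65/81 / 211/243 = 195/211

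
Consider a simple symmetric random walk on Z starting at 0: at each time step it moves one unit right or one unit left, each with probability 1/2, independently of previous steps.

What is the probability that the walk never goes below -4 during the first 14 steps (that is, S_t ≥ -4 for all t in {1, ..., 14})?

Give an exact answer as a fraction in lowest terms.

Let f(t,s) = #length-t paths at position s with S_1..S_t all ≥ -4.
f(t,s) = f(t-1,s-1) + f(t-1,s+1) for s ≥ -4; f(t,s) = 0 for s < -4.
t=0: f(0,0)=1
t=1: f(1,-1)=1 f(1,1)=1
t=2: f(2,-2)=1 f(2,0)=2 f(2,2)=1
t=3: f(3,-3)=1 f(3,-1)=3 f(3,1)=3 f(3,3)=1
t=4: f(4,-4)=1 f(4,-2)=4 f(4,0)=6 f(4,2)=4 f(4,4)=1
t=5: f(5,-3)=5 f(5,-1)=10 f(5,1)=10 f(5,3)=5 f(5,5)=1
t=6: f(6,-4)=5 f(6,-2)=15 f(6,0)=20 f(6,2)=15 f(6,4)=6 f(6,6)=1
t=7: f(7,-3)=20 f(7,-1)=35 f(7,1)=35 f(7,3)=21 f(7,5)=7 f(7,7)=1
t=8: f(8,-4)=20 f(8,-2)=55 f(8,0)=70 f(8,2)=56 f(8,4)=28 f(8,6)=8 f(8,8)=1
t=9: f(9,-3)=75 f(9,-1)=125 f(9,1)=126 f(9,3)=84 f(9,5)=36 f(9,7)=9 f(9,9)=1
t=10: f(10,-4)=75 f(10,-2)=200 f(10,0)=251 f(10,2)=210 f(10,4)=120 f(10,6)=45 f(10,8)=10 f(10,10)=1
t=11: f(11,-3)=275 f(11,-1)=451 f(11,1)=461 f(11,3)=330 f(11,5)=165 f(11,7)=55 f(11,9)=11 f(11,11)=1
t=12: f(12,-4)=275 f(12,-2)=726 f(12,0)=912 f(12,2)=791 f(12,4)=495 f(12,6)=220 f(12,8)=66 f(12,10)=12 f(12,12)=1
t=13: f(13,-3)=1001 f(13,-1)=1638 f(13,1)=1703 f(13,3)=1286 f(13,5)=715 f(13,7)=286 f(13,9)=78 f(13,11)=13 f(13,13)=1
t=14: f(14,-4)=1001 f(14,-2)=2639 f(14,0)=3341 f(14,2)=2989 f(14,4)=2001 f(14,6)=1001 f(14,8)=364 f(14,10)=91 f(14,12)=14 f(14,14)=1
Σ_s f(14,s) = 13442
P = 13442/16384 = 6721/8192

Answer: 6721/8192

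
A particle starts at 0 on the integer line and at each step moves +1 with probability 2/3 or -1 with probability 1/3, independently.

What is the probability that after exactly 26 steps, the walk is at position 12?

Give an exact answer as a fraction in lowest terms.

Answer: 344876646400/2541865828329

Derivation:
To reach position 12 after 26 steps: need 19 steps of +1 and 7 steps of -1.
Number of such sequences: C(26,19) = 657800
Each has probability (2/3)^19 · (1/3)^7 = 524288/2541865828329
P = 657800 · 524288/2541865828329 = 344876646400/2541865828329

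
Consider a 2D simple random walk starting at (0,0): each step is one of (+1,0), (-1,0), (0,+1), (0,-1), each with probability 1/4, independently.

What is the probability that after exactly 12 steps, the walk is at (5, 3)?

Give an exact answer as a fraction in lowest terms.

Let h be the number of horizontal steps (so 12-h are vertical). To end at (5,3) need (h+5)/2 right-steps and ((12-h)+3)/2 up-steps.
Sum over h with 5 ≤ h ≤ 9, h ≡ 1 (mod 2), 12-h ≡ 1 (mod 2):
h=5: C(12,5)·C(5,5)·C(7,5) = 792·1·21 = 16632
h=7: C(12,7)·C(7,6)·C(5,4) = 792·7·5 = 27720
h=9: C(12,9)·C(9,7)·C(3,3) = 220·36·1 = 7920
Total favorable: 52272
Total paths: 4^12 = 16777216
P = 52272/16777216 = 3267/1048576

Answer: 3267/1048576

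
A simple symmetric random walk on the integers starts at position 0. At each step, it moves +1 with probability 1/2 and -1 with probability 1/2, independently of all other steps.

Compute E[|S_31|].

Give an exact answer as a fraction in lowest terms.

Answer: 300540195/67108864

Derivation:
S_31 takes values m ≡ 1 (mod 2) with |m| ≤ 31; P(S_31=m) = C(31,(31+m)/2)/2^31.
Total paths: 2^31 = 2147483648
Distribution: P(S=-31)=1/2147483648, P(S=-29)=31/2147483648, P(S=-27)=465/2147483648, P(S=-25)=4495/2147483648, P(S=-23)=31465/2147483648, P(S=-21)=169911/2147483648, P(S=-19)=736281/2147483648, P(S=-17)=2629575/2147483648, P(S=-15)=7888725/2147483648, P(S=-13)=20160075/2147483648, P(S=-11)=44352165/2147483648, P(S=-9)=84672315/2147483648, P(S=-7)=141120525/2147483648, P(S=-5)=206253075/2147483648, P(S=-3)=265182525/2147483648, P(S=-1)=300540195/2147483648, P(S=1)=300540195/2147483648, P(S=3)=265182525/2147483648, P(S=5)=206253075/2147483648, P(S=7)=141120525/2147483648, P(S=9)=84672315/2147483648, P(S=11)=44352165/2147483648, P(S=13)=20160075/2147483648, P(S=15)=7888725/2147483648, P(S=17)=2629575/2147483648, P(S=19)=736281/2147483648, P(S=21)=169911/2147483648, P(S=23)=31465/2147483648, P(S=25)=4495/2147483648, P(S=27)=465/2147483648, P(S=29)=31/2147483648, P(S=31)=1/2147483648
E[|S_31|] = Σ_m |m|·P(S_31=m) = 9617286240/2147483648 = 300540195/67108864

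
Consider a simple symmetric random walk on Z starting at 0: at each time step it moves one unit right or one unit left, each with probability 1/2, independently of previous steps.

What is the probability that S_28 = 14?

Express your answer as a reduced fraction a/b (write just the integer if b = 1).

To reach position 14 after 28 steps: need 21 steps of +1 and 7 of -1.
Favorable paths: C(28,21) = 1184040
Total paths: 2^28 = 268435456
P = 1184040/268435456 = 148005/33554432

Answer: 148005/33554432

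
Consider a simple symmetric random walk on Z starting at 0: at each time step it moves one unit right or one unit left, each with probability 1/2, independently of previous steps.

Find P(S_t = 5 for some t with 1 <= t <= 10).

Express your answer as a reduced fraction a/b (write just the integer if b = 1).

Count via complement. Let g(t,s) = #length-t paths at position s with S_1..S_t all ≠ 5.
g(t,s) = g(t-1,s-1) + g(t-1,s+1) for s ≠ 5; g(t,5) = 0.
t=0: g(0,0)=1
t=1: g(1,-1)=1 g(1,1)=1
t=2: g(2,-2)=1 g(2,0)=2 g(2,2)=1
t=3: g(3,-3)=1 g(3,-1)=3 g(3,1)=3 g(3,3)=1
t=4: g(4,-4)=1 g(4,-2)=4 g(4,0)=6 g(4,2)=4 g(4,4)=1
t=5: g(5,-5)=1 g(5,-3)=5 g(5,-1)=10 g(5,1)=10 g(5,3)=5
t=6: g(6,-6)=1 g(6,-4)=6 g(6,-2)=15 g(6,0)=20 g(6,2)=15 g(6,4)=5
t=7: g(7,-7)=1 g(7,-5)=7 g(7,-3)=21 g(7,-1)=35 g(7,1)=35 g(7,3)=20
t=8: g(8,-8)=1 g(8,-6)=8 g(8,-4)=28 g(8,-2)=56 g(8,0)=70 g(8,2)=55 g(8,4)=20
t=9: g(9,-9)=1 g(9,-7)=9 g(9,-5)=36 g(9,-3)=84 g(9,-1)=126 g(9,1)=125 g(9,3)=75
t=10: g(10,-10)=1 g(10,-8)=10 g(10,-6)=45 g(10,-4)=120 g(10,-2)=210 g(10,0)=251 g(10,2)=200 g(10,4)=75
Paths never hitting 5: Σ_s g(10,s) = 912
Paths hitting 5: 2^10 - 912 = 112
P = 112/1024 = 7/64

Answer: 7/64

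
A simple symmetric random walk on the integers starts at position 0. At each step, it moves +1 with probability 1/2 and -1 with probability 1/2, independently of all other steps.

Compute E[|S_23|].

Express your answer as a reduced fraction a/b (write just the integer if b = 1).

Answer: 2028117/524288

Derivation:
S_23 takes values m ≡ 1 (mod 2) with |m| ≤ 23; P(S_23=m) = C(23,(23+m)/2)/2^23.
Total paths: 2^23 = 8388608
Distribution: P(S=-23)=1/8388608, P(S=-21)=23/8388608, P(S=-19)=253/8388608, P(S=-17)=1771/8388608, P(S=-15)=8855/8388608, P(S=-13)=33649/8388608, P(S=-11)=100947/8388608, P(S=-9)=245157/8388608, P(S=-7)=490314/8388608, P(S=-5)=817190/8388608, P(S=-3)=1144066/8388608, P(S=-1)=1352078/8388608, P(S=1)=1352078/8388608, P(S=3)=1144066/8388608, P(S=5)=817190/8388608, P(S=7)=490314/8388608, P(S=9)=245157/8388608, P(S=11)=100947/8388608, P(S=13)=33649/8388608, P(S=15)=8855/8388608, P(S=17)=1771/8388608, P(S=19)=253/8388608, P(S=21)=23/8388608, P(S=23)=1/8388608
E[|S_23|] = Σ_m |m|·P(S_23=m) = 32449872/8388608 = 2028117/524288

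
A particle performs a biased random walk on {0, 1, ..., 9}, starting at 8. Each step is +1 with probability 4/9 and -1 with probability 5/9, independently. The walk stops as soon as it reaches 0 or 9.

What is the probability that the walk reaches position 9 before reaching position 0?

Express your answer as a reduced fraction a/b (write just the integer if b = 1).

Answer: 1300356/1690981

Derivation:
Biased walk: p = 4/9, q = 5/9, r = q/p = 5/4
Gambler's ruin: P(hit 9 before 0 | start at 8) = (1 - r^a)/(1 - r^N)
r^8 = 390625/65536; r^9 = 1953125/262144
P = (1 - 390625/65536) / (1 - 1953125/262144) = -325089/65536 / -1690981/262144 = 1300356/1690981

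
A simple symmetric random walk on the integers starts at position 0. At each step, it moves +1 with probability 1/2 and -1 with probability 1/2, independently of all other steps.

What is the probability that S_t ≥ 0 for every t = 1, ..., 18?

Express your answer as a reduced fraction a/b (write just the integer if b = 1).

Answer: 12155/65536

Derivation:
Let f(t,s) = #length-t paths at position s with S_1..S_t all ≥ 0.
f(t,s) = f(t-1,s-1) + f(t-1,s+1) for s ≥ 0; f(t,s) = 0 for s < 0.
t=0: f(0,0)=1
t=1: f(1,1)=1
t=2: f(2,0)=1 f(2,2)=1
t=3: f(3,1)=2 f(3,3)=1
t=4: f(4,0)=2 f(4,2)=3 f(4,4)=1
t=5: f(5,1)=5 f(5,3)=4 f(5,5)=1
t=6: f(6,0)=5 f(6,2)=9 f(6,4)=5 f(6,6)=1
t=7: f(7,1)=14 f(7,3)=14 f(7,5)=6 f(7,7)=1
t=8: f(8,0)=14 f(8,2)=28 f(8,4)=20 f(8,6)=7 f(8,8)=1
t=9: f(9,1)=42 f(9,3)=48 f(9,5)=27 f(9,7)=8 f(9,9)=1
t=10: f(10,0)=42 f(10,2)=90 f(10,4)=75 f(10,6)=35 f(10,8)=9 f(10,10)=1
t=11: f(11,1)=132 f(11,3)=165 f(11,5)=110 f(11,7)=44 f(11,9)=10 f(11,11)=1
t=12: f(12,0)=132 f(12,2)=297 f(12,4)=275 f(12,6)=154 f(12,8)=54 f(12,10)=11 f(12,12)=1
t=13: f(13,1)=429 f(13,3)=572 f(13,5)=429 f(13,7)=208 f(13,9)=65 f(13,11)=12 f(13,13)=1
t=14: f(14,0)=429 f(14,2)=1001 f(14,4)=1001 f(14,6)=637 f(14,8)=273 f(14,10)=77 f(14,12)=13 f(14,14)=1
t=15: f(15,1)=1430 f(15,3)=2002 f(15,5)=1638 f(15,7)=910 f(15,9)=350 f(15,11)=90 f(15,13)=14 f(15,15)=1
t=16: f(16,0)=1430 f(16,2)=3432 f(16,4)=3640 f(16,6)=2548 f(16,8)=1260 f(16,10)=440 f(16,12)=104 f(16,14)=15 f(16,16)=1
t=17: f(17,1)=4862 f(17,3)=7072 f(17,5)=6188 f(17,7)=3808 f(17,9)=1700 f(17,11)=544 f(17,13)=119 f(17,15)=16 f(17,17)=1
t=18: f(18,0)=4862 f(18,2)=11934 f(18,4)=13260 f(18,6)=9996 f(18,8)=5508 f(18,10)=2244 f(18,12)=663 f(18,14)=135 f(18,16)=17 f(18,18)=1
Σ_s f(18,s) = 48620
P = 48620/262144 = 12155/65536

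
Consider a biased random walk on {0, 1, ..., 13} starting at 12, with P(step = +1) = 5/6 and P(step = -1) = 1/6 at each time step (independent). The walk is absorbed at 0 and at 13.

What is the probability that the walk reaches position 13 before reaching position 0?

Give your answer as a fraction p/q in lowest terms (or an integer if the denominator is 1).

Answer: 305175780/305175781

Derivation:
Biased walk: p = 5/6, q = 1/6, r = q/p = 1/5
Gambler's ruin: P(hit 13 before 0 | start at 12) = (1 - r^a)/(1 - r^N)
r^12 = 1/244140625; r^13 = 1/1220703125
P = (1 - 1/244140625) / (1 - 1/1220703125) = 244140624/244140625 / 1220703124/1220703125 = 305175780/305175781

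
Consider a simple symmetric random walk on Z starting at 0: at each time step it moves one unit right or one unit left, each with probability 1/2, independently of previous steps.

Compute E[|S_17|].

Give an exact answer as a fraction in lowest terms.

Answer: 109395/32768

Derivation:
S_17 takes values m ≡ 1 (mod 2) with |m| ≤ 17; P(S_17=m) = C(17,(17+m)/2)/2^17.
Total paths: 2^17 = 131072
Distribution: P(S=-17)=1/131072, P(S=-15)=17/131072, P(S=-13)=136/131072, P(S=-11)=680/131072, P(S=-9)=2380/131072, P(S=-7)=6188/131072, P(S=-5)=12376/131072, P(S=-3)=19448/131072, P(S=-1)=24310/131072, P(S=1)=24310/131072, P(S=3)=19448/131072, P(S=5)=12376/131072, P(S=7)=6188/131072, P(S=9)=2380/131072, P(S=11)=680/131072, P(S=13)=136/131072, P(S=15)=17/131072, P(S=17)=1/131072
E[|S_17|] = Σ_m |m|·P(S_17=m) = 437580/131072 = 109395/32768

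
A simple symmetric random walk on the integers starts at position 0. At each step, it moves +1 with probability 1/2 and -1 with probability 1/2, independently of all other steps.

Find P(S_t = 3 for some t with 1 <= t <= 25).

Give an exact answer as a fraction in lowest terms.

Count via complement. Let g(t,s) = #length-t paths at position s with S_1..S_t all ≠ 3.
g(t,s) = g(t-1,s-1) + g(t-1,s+1) for s ≠ 3; g(t,3) = 0.
t=0: g(0,0)=1
t=1: g(1,-1)=1 g(1,1)=1
t=2: g(2,-2)=1 g(2,0)=2 g(2,2)=1
t=3: g(3,-3)=1 g(3,-1)=3 g(3,1)=3
t=4: g(4,-4)=1 g(4,-2)=4 g(4,0)=6 g(4,2)=3
t=5: g(5,-5)=1 g(5,-3)=5 g(5,-1)=10 g(5,1)=9
t=6: g(6,-6)=1 g(6,-4)=6 g(6,-2)=15 g(6,0)=19 g(6,2)=9
t=7: g(7,-7)=1 g(7,-5)=7 g(7,-3)=21 g(7,-1)=34 g(7,1)=28
t=8: g(8,-8)=1 g(8,-6)=8 g(8,-4)=28 g(8,-2)=55 g(8,0)=62 g(8,2)=28
t=9: g(9,-9)=1 g(9,-7)=9 g(9,-5)=36 g(9,-3)=83 g(9,-1)=117 g(9,1)=90
t=10: g(10,-10)=1 g(10,-8)=10 g(10,-6)=45 g(10,-4)=119 g(10,-2)=200 g(10,0)=207 g(10,2)=90
t=11: g(11,-11)=1 g(11,-9)=11 g(11,-7)=55 g(11,-5)=164 g(11,-3)=319 g(11,-1)=407 g(11,1)=297
t=12: g(12,-12)=1 g(12,-10)=12 g(12,-8)=66 g(12,-6)=219 g(12,-4)=483 g(12,-2)=726 g(12,0)=704 g(12,2)=297
t=13: g(13,-13)=1 g(13,-11)=13 g(13,-9)=78 g(13,-7)=285 g(13,-5)=702 g(13,-3)=1209 g(13,-1)=1430 g(13,1)=1001
t=14: g(14,-14)=1 g(14,-12)=14 g(14,-10)=91 g(14,-8)=363 g(14,-6)=987 g(14,-4)=1911 g(14,-2)=2639 g(14,0)=2431 g(14,2)=1001
t=15: g(15,-15)=1 g(15,-13)=15 g(15,-11)=105 g(15,-9)=454 g(15,-7)=1350 g(15,-5)=2898 g(15,-3)=4550 g(15,-1)=5070 g(15,1)=3432
t=16: g(16,-16)=1 g(16,-14)=16 g(16,-12)=120 g(16,-10)=559 g(16,-8)=1804 g(16,-6)=4248 g(16,-4)=7448 g(16,-2)=9620 g(16,0)=8502 g(16,2)=3432
t=17: g(17,-17)=1 g(17,-15)=17 g(17,-13)=136 g(17,-11)=679 g(17,-9)=2363 g(17,-7)=6052 g(17,-5)=11696 g(17,-3)=17068 g(17,-1)=18122 g(17,1)=11934
t=18: g(18,-18)=1 g(18,-16)=18 g(18,-14)=153 g(18,-12)=815 g(18,-10)=3042 g(18,-8)=8415 g(18,-6)=17748 g(18,-4)=28764 g(18,-2)=35190 g(18,0)=30056 g(18,2)=11934
t=19: g(19,-19)=1 g(19,-17)=19 g(19,-15)=171 g(19,-13)=968 g(19,-11)=3857 g(19,-9)=11457 g(19,-7)=26163 g(19,-5)=46512 g(19,-3)=63954 g(19,-1)=65246 g(19,1)=41990
t=20: g(20,-20)=1 g(20,-18)=20 g(20,-16)=190 g(20,-14)=1139 g(20,-12)=4825 g(20,-10)=15314 g(20,-8)=37620 g(20,-6)=72675 g(20,-4)=110466 g(20,-2)=129200 g(20,0)=107236 g(20,2)=41990
t=21: g(21,-21)=1 g(21,-19)=21 g(21,-17)=210 g(21,-15)=1329 g(21,-13)=5964 g(21,-11)=20139 g(21,-9)=52934 g(21,-7)=110295 g(21,-5)=183141 g(21,-3)=239666 g(21,-1)=236436 g(21,1)=149226
t=22: g(22,-22)=1 g(22,-20)=22 g(22,-18)=231 g(22,-16)=1539 g(22,-14)=7293 g(22,-12)=26103 g(22,-10)=73073 g(22,-8)=163229 g(22,-6)=293436 g(22,-4)=422807 g(22,-2)=476102 g(22,0)=385662 g(22,2)=149226
t=23: g(23,-23)=1 g(23,-21)=23 g(23,-19)=253 g(23,-17)=1770 g(23,-15)=8832 g(23,-13)=33396 g(23,-11)=99176 g(23,-9)=236302 g(23,-7)=456665 g(23,-5)=716243 g(23,-3)=898909 g(23,-1)=861764 g(23,1)=534888
t=24: g(24,-24)=1 g(24,-22)=24 g(24,-20)=276 g(24,-18)=2023 g(24,-16)=10602 g(24,-14)=42228 g(24,-12)=132572 g(24,-10)=335478 g(24,-8)=692967 g(24,-6)=1172908 g(24,-4)=1615152 g(24,-2)=1760673 g(24,0)=1396652 g(24,2)=534888
t=25: g(25,-25)=1 g(25,-23)=25 g(25,-21)=300 g(25,-19)=2299 g(25,-17)=12625 g(25,-15)=52830 g(25,-13)=174800 g(25,-11)=468050 g(25,-9)=1028445 g(25,-7)=1865875 g(25,-5)=2788060 g(25,-3)=3375825 g(25,-1)=3157325 g(25,1)=1931540
Paths never hitting 3: Σ_s g(25,s) = 14858000
Paths hitting 3: 2^25 - 14858000 = 18696432
P = 18696432/33554432 = 1168527/2097152

Answer: 1168527/2097152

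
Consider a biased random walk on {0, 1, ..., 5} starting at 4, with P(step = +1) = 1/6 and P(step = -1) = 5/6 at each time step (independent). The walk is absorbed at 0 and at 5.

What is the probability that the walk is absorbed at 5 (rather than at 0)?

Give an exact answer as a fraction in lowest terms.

Answer: 156/781

Derivation:
Biased walk: p = 1/6, q = 5/6, r = q/p = 5
Gambler's ruin: P(hit 5 before 0 | start at 4) = (1 - r^a)/(1 - r^N)
r^4 = 625; r^5 = 3125
P = (1 - 625) / (1 - 3125) = -624 / -3124 = 156/781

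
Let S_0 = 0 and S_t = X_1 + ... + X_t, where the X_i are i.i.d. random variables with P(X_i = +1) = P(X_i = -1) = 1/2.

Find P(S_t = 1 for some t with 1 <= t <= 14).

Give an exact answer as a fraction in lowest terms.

Answer: 1619/2048

Derivation:
Count via complement. Let g(t,s) = #length-t paths at position s with S_1..S_t all ≠ 1.
g(t,s) = g(t-1,s-1) + g(t-1,s+1) for s ≠ 1; g(t,1) = 0.
t=0: g(0,0)=1
t=1: g(1,-1)=1
t=2: g(2,-2)=1 g(2,0)=1
t=3: g(3,-3)=1 g(3,-1)=2
t=4: g(4,-4)=1 g(4,-2)=3 g(4,0)=2
t=5: g(5,-5)=1 g(5,-3)=4 g(5,-1)=5
t=6: g(6,-6)=1 g(6,-4)=5 g(6,-2)=9 g(6,0)=5
t=7: g(7,-7)=1 g(7,-5)=6 g(7,-3)=14 g(7,-1)=14
t=8: g(8,-8)=1 g(8,-6)=7 g(8,-4)=20 g(8,-2)=28 g(8,0)=14
t=9: g(9,-9)=1 g(9,-7)=8 g(9,-5)=27 g(9,-3)=48 g(9,-1)=42
t=10: g(10,-10)=1 g(10,-8)=9 g(10,-6)=35 g(10,-4)=75 g(10,-2)=90 g(10,0)=42
t=11: g(11,-11)=1 g(11,-9)=10 g(11,-7)=44 g(11,-5)=110 g(11,-3)=165 g(11,-1)=132
t=12: g(12,-12)=1 g(12,-10)=11 g(12,-8)=54 g(12,-6)=154 g(12,-4)=275 g(12,-2)=297 g(12,0)=132
t=13: g(13,-13)=1 g(13,-11)=12 g(13,-9)=65 g(13,-7)=208 g(13,-5)=429 g(13,-3)=572 g(13,-1)=429
t=14: g(14,-14)=1 g(14,-12)=13 g(14,-10)=77 g(14,-8)=273 g(14,-6)=637 g(14,-4)=1001 g(14,-2)=1001 g(14,0)=429
Paths never hitting 1: Σ_s g(14,s) = 3432
Paths hitting 1: 2^14 - 3432 = 12952
P = 12952/16384 = 1619/2048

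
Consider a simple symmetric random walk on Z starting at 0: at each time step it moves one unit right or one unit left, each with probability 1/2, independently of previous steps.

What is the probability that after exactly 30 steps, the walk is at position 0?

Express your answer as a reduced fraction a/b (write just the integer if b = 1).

To return to 0 after 30 steps: need exactly 15 steps of +1 and 15 of -1.
Favorable paths: C(30,15) = 155117520
Total paths: 2^30 = 1073741824
P = 155117520/1073741824 = 9694845/67108864

Answer: 9694845/67108864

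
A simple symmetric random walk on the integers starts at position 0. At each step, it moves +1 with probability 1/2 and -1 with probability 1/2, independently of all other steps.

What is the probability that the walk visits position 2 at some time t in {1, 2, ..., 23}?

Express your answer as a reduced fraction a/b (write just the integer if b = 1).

Answer: 1421113/2097152

Derivation:
Count via complement. Let g(t,s) = #length-t paths at position s with S_1..S_t all ≠ 2.
g(t,s) = g(t-1,s-1) + g(t-1,s+1) for s ≠ 2; g(t,2) = 0.
t=0: g(0,0)=1
t=1: g(1,-1)=1 g(1,1)=1
t=2: g(2,-2)=1 g(2,0)=2
t=3: g(3,-3)=1 g(3,-1)=3 g(3,1)=2
t=4: g(4,-4)=1 g(4,-2)=4 g(4,0)=5
t=5: g(5,-5)=1 g(5,-3)=5 g(5,-1)=9 g(5,1)=5
t=6: g(6,-6)=1 g(6,-4)=6 g(6,-2)=14 g(6,0)=14
t=7: g(7,-7)=1 g(7,-5)=7 g(7,-3)=20 g(7,-1)=28 g(7,1)=14
t=8: g(8,-8)=1 g(8,-6)=8 g(8,-4)=27 g(8,-2)=48 g(8,0)=42
t=9: g(9,-9)=1 g(9,-7)=9 g(9,-5)=35 g(9,-3)=75 g(9,-1)=90 g(9,1)=42
t=10: g(10,-10)=1 g(10,-8)=10 g(10,-6)=44 g(10,-4)=110 g(10,-2)=165 g(10,0)=132
t=11: g(11,-11)=1 g(11,-9)=11 g(11,-7)=54 g(11,-5)=154 g(11,-3)=275 g(11,-1)=297 g(11,1)=132
t=12: g(12,-12)=1 g(12,-10)=12 g(12,-8)=65 g(12,-6)=208 g(12,-4)=429 g(12,-2)=572 g(12,0)=429
t=13: g(13,-13)=1 g(13,-11)=13 g(13,-9)=77 g(13,-7)=273 g(13,-5)=637 g(13,-3)=1001 g(13,-1)=1001 g(13,1)=429
t=14: g(14,-14)=1 g(14,-12)=14 g(14,-10)=90 g(14,-8)=350 g(14,-6)=910 g(14,-4)=1638 g(14,-2)=2002 g(14,0)=1430
t=15: g(15,-15)=1 g(15,-13)=15 g(15,-11)=104 g(15,-9)=440 g(15,-7)=1260 g(15,-5)=2548 g(15,-3)=3640 g(15,-1)=3432 g(15,1)=1430
t=16: g(16,-16)=1 g(16,-14)=16 g(16,-12)=119 g(16,-10)=544 g(16,-8)=1700 g(16,-6)=3808 g(16,-4)=6188 g(16,-2)=7072 g(16,0)=4862
t=17: g(17,-17)=1 g(17,-15)=17 g(17,-13)=135 g(17,-11)=663 g(17,-9)=2244 g(17,-7)=5508 g(17,-5)=9996 g(17,-3)=13260 g(17,-1)=11934 g(17,1)=4862
t=18: g(18,-18)=1 g(18,-16)=18 g(18,-14)=152 g(18,-12)=798 g(18,-10)=2907 g(18,-8)=7752 g(18,-6)=15504 g(18,-4)=23256 g(18,-2)=25194 g(18,0)=16796
t=19: g(19,-19)=1 g(19,-17)=19 g(19,-15)=170 g(19,-13)=950 g(19,-11)=3705 g(19,-9)=10659 g(19,-7)=23256 g(19,-5)=38760 g(19,-3)=48450 g(19,-1)=41990 g(19,1)=16796
t=20: g(20,-20)=1 g(20,-18)=20 g(20,-16)=189 g(20,-14)=1120 g(20,-12)=4655 g(20,-10)=14364 g(20,-8)=33915 g(20,-6)=62016 g(20,-4)=87210 g(20,-2)=90440 g(20,0)=58786
t=21: g(21,-21)=1 g(21,-19)=21 g(21,-17)=209 g(21,-15)=1309 g(21,-13)=5775 g(21,-11)=19019 g(21,-9)=48279 g(21,-7)=95931 g(21,-5)=149226 g(21,-3)=177650 g(21,-1)=149226 g(21,1)=58786
t=22: g(22,-22)=1 g(22,-20)=22 g(22,-18)=230 g(22,-16)=1518 g(22,-14)=7084 g(22,-12)=24794 g(22,-10)=67298 g(22,-8)=144210 g(22,-6)=245157 g(22,-4)=326876 g(22,-2)=326876 g(22,0)=208012
t=23: g(23,-23)=1 g(23,-21)=23 g(23,-19)=252 g(23,-17)=1748 g(23,-15)=8602 g(23,-13)=31878 g(23,-11)=92092 g(23,-9)=211508 g(23,-7)=389367 g(23,-5)=572033 g(23,-3)=653752 g(23,-1)=534888 g(23,1)=208012
Paths never hitting 2: Σ_s g(23,s) = 2704156
Paths hitting 2: 2^23 - 2704156 = 5684452
P = 5684452/8388608 = 1421113/2097152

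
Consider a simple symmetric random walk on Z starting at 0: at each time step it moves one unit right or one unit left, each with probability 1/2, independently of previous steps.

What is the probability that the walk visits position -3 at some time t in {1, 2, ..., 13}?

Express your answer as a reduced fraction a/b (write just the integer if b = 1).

Count via complement. Let g(t,s) = #length-t paths at position s with S_1..S_t all ≠ -3.
g(t,s) = g(t-1,s-1) + g(t-1,s+1) for s ≠ -3; g(t,-3) = 0.
t=0: g(0,0)=1
t=1: g(1,-1)=1 g(1,1)=1
t=2: g(2,-2)=1 g(2,0)=2 g(2,2)=1
t=3: g(3,-1)=3 g(3,1)=3 g(3,3)=1
t=4: g(4,-2)=3 g(4,0)=6 g(4,2)=4 g(4,4)=1
t=5: g(5,-1)=9 g(5,1)=10 g(5,3)=5 g(5,5)=1
t=6: g(6,-2)=9 g(6,0)=19 g(6,2)=15 g(6,4)=6 g(6,6)=1
t=7: g(7,-1)=28 g(7,1)=34 g(7,3)=21 g(7,5)=7 g(7,7)=1
t=8: g(8,-2)=28 g(8,0)=62 g(8,2)=55 g(8,4)=28 g(8,6)=8 g(8,8)=1
t=9: g(9,-1)=90 g(9,1)=117 g(9,3)=83 g(9,5)=36 g(9,7)=9 g(9,9)=1
t=10: g(10,-2)=90 g(10,0)=207 g(10,2)=200 g(10,4)=119 g(10,6)=45 g(10,8)=10 g(10,10)=1
t=11: g(11,-1)=297 g(11,1)=407 g(11,3)=319 g(11,5)=164 g(11,7)=55 g(11,9)=11 g(11,11)=1
t=12: g(12,-2)=297 g(12,0)=704 g(12,2)=726 g(12,4)=483 g(12,6)=219 g(12,8)=66 g(12,10)=12 g(12,12)=1
t=13: g(13,-1)=1001 g(13,1)=1430 g(13,3)=1209 g(13,5)=702 g(13,7)=285 g(13,9)=78 g(13,11)=13 g(13,13)=1
Paths never hitting -3: Σ_s g(13,s) = 4719
Paths hitting -3: 2^13 - 4719 = 3473
P = 3473/8192 = 3473/8192

Answer: 3473/8192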